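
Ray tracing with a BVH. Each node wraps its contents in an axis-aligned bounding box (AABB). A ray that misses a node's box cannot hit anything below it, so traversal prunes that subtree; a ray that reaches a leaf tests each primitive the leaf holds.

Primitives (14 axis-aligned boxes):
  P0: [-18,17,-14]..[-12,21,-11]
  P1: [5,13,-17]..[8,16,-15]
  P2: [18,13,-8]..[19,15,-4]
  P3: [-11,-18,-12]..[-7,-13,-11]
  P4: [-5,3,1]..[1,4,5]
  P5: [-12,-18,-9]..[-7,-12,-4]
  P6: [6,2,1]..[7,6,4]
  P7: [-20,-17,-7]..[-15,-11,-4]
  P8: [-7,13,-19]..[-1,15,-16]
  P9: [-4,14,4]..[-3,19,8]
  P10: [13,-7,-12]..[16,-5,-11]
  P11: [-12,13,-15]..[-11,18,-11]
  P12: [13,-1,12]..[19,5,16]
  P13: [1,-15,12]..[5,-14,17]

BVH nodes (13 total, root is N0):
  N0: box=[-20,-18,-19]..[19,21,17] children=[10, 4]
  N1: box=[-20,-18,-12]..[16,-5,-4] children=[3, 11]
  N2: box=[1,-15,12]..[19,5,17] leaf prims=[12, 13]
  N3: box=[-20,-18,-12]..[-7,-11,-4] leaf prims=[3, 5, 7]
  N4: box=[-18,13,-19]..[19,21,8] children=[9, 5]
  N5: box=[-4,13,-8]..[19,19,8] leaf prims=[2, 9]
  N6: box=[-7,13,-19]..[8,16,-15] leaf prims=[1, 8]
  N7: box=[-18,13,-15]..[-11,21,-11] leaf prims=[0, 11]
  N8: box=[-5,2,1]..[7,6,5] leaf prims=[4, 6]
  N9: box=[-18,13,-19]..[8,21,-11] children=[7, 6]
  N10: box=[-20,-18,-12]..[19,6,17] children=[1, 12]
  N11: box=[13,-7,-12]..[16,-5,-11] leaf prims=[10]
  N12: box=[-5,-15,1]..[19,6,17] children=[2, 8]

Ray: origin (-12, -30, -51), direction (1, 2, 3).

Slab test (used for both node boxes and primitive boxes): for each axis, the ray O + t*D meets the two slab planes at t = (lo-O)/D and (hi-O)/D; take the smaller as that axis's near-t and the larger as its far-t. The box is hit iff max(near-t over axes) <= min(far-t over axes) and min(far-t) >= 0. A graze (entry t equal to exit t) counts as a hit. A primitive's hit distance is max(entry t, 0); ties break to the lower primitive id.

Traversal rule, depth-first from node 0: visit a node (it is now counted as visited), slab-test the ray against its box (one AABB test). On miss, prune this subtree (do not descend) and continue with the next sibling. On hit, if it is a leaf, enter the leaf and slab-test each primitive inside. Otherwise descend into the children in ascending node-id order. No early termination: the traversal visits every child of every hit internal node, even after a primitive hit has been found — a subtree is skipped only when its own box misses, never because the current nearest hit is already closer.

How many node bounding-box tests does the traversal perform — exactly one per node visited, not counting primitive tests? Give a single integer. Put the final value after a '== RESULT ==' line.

Trace the traversal:
N0 x:[-8,31] y:[6,51/2] z:[32/3,68/3] -> hit [32/3,68/3], descend [4, 10]
  N4 x:[-6,31] y:[43/2,51/2] z:[32/3,59/3] -> miss, prune
  N10 x:[-8,31] y:[6,18] z:[13,68/3] -> hit [13,18], descend [1, 12]
    N1 x:[-8,28] y:[6,25/2] z:[13,47/3] -> miss, prune
    N12 x:[7,31] y:[15/2,18] z:[52/3,68/3] -> hit [52/3,18], descend [2, 8]
      N2 x:[13,31] y:[15/2,35/2] z:[21,68/3] -> miss, prune
      N8 x:[7,19] y:[16,18] z:[52/3,56/3] -> hit [52/3,18] leaf, test {P4(miss), P6@t=18}

7 AABB tests over nodes [0, 4, 10, 1, 12, 2, 8]; 1 leaf entered; closest P6.

== RESULT ==
7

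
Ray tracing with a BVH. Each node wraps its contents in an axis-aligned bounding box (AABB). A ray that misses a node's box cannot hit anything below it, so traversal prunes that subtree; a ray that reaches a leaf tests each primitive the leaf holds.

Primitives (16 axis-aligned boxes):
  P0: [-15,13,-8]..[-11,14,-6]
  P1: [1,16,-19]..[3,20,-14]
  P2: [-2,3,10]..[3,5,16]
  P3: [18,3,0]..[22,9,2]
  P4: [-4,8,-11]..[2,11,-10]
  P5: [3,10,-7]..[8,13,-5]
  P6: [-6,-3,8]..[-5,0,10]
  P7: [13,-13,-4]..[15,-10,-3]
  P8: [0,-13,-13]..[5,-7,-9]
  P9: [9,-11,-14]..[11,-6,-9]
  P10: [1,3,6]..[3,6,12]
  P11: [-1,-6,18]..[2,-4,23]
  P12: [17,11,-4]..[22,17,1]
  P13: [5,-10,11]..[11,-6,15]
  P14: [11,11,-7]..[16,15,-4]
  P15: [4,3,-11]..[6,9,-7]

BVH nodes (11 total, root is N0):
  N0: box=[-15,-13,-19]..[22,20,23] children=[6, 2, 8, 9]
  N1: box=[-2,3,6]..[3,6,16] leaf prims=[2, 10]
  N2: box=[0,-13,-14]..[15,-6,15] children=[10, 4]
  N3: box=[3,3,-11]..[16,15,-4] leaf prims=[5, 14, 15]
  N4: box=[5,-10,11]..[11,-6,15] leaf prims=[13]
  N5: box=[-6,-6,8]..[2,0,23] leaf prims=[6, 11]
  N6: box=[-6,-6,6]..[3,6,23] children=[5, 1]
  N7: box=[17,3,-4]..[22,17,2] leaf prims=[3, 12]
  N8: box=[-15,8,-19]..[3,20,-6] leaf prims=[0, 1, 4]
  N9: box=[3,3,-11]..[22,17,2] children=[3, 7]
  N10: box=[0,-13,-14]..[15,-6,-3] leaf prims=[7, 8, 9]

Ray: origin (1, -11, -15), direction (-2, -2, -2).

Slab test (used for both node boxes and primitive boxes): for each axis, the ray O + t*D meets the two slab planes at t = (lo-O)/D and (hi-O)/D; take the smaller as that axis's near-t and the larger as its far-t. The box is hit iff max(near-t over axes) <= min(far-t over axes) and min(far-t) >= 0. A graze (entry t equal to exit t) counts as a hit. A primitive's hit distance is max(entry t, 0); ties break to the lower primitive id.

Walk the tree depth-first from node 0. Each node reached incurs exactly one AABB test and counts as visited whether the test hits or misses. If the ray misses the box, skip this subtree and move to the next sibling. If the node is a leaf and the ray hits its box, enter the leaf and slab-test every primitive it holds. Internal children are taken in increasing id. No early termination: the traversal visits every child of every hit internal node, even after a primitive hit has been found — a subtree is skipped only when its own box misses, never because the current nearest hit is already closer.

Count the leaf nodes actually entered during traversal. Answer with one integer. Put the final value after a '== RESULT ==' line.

Traverse from the root:
N0 x:[-21/2,8] y:[-31/2,1] z:[-19,2] -> hit [-21/2,1], descend [2, 6, 8, 9]
  N2 x:[-7,1/2] y:[-5/2,1] z:[-15,-1/2] -> miss, prune
  N6 x:[-1,7/2] y:[-17/2,-5/2] z:[-19,-21/2] -> miss, prune
  N8 x:[-1,8] y:[-31/2,-19/2] z:[-9/2,2] -> miss, prune
  N9 x:[-21/2,-1] y:[-14,-7] z:[-17/2,-2] -> miss, prune

5 AABB tests over nodes [0, 2, 6, 8, 9]; 0 leaves entered; closest miss.

== RESULT ==
0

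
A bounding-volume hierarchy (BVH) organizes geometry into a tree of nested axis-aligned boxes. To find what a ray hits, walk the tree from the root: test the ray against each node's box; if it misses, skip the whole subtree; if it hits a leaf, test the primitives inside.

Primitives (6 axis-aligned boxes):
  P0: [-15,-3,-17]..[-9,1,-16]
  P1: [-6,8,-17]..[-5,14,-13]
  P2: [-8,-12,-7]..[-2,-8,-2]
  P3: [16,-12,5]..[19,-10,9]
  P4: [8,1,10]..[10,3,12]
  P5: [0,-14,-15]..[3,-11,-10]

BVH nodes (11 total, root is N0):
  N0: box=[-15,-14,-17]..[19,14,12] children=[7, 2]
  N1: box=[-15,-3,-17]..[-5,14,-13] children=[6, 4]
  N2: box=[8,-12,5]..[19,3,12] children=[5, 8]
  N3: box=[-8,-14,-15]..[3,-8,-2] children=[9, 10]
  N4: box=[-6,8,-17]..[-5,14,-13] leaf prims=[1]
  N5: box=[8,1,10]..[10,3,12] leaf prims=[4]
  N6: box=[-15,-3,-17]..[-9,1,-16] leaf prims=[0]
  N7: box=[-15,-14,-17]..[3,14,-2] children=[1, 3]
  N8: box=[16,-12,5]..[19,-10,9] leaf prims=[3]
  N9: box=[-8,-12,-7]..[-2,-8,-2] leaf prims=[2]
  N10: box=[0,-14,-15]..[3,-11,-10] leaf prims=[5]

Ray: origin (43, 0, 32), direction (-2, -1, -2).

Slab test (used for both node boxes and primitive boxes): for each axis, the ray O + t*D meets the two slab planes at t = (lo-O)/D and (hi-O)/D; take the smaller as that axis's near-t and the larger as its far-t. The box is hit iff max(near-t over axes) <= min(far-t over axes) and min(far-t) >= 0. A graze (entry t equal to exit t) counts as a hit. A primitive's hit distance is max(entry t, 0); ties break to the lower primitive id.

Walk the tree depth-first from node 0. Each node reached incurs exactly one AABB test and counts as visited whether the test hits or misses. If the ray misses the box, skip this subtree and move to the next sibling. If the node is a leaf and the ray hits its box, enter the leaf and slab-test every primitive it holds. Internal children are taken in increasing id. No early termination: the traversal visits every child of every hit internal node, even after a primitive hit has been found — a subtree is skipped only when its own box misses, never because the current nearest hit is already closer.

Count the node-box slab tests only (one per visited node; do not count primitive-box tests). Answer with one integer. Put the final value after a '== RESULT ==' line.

Trace the traversal:
N0 x:[12,29] y:[-14,14] z:[10,49/2] -> hit [12,14], descend [2, 7]
  N2 x:[12,35/2] y:[-3,12] z:[10,27/2] -> hit [12,12], descend [5, 8]
    N5 x:[33/2,35/2] y:[-3,-1] z:[10,11] -> miss, prune
    N8 x:[12,27/2] y:[10,12] z:[23/2,27/2] -> hit [12,12] leaf, test {P3@t=12}
  N7 x:[20,29] y:[-14,14] z:[17,49/2] -> miss, prune

order=[0, 2, 5, 8, 7]  |boxes|=5  |leaves|=1  hit=P3

== RESULT ==
5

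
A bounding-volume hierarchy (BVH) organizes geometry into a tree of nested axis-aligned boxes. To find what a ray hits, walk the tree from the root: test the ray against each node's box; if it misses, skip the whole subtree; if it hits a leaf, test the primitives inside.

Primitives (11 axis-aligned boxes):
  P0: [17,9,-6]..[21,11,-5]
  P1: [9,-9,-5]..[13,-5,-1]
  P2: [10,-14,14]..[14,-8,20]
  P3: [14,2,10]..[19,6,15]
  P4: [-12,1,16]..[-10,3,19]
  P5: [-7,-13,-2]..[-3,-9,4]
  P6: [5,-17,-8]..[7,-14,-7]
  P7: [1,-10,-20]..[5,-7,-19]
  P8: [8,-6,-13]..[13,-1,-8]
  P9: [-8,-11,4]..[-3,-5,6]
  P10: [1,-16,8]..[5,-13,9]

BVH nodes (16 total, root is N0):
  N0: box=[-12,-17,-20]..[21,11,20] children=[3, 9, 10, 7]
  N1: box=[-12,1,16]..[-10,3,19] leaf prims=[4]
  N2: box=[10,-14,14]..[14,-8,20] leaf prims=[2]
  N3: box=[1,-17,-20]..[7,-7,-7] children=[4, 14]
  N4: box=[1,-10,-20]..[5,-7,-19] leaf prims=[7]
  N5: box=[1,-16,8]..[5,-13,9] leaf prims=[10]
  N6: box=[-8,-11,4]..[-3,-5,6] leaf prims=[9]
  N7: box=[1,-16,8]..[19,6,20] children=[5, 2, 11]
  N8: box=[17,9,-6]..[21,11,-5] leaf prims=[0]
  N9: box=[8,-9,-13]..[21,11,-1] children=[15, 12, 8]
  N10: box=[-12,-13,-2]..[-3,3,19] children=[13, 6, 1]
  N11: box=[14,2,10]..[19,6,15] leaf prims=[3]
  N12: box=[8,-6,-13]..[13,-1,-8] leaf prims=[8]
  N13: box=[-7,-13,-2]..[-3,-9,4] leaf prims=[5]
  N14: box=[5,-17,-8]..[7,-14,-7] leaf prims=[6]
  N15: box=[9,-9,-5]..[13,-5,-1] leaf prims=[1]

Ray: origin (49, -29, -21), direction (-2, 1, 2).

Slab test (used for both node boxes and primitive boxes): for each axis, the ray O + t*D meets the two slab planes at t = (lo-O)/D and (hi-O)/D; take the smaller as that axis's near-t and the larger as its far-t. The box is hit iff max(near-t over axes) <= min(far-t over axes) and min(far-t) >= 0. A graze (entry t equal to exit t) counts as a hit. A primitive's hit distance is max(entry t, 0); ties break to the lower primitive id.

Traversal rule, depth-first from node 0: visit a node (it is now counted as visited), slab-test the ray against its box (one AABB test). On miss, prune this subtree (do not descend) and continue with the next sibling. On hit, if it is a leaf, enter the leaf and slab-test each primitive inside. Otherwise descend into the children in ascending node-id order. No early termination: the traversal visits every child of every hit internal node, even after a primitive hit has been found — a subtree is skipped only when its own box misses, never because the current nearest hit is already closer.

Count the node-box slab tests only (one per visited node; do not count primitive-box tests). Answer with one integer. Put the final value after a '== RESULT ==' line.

Walk:
N0 x:[14,61/2] y:[12,40] z:[1/2,41/2] -> hit [14,41/2], descend [3, 7, 9, 10]
  N3 x:[21,24] y:[12,22] z:[1/2,7] -> miss, prune
  N7 x:[15,24] y:[13,35] z:[29/2,41/2] -> hit [15,41/2], descend [2, 5, 11]
    N2 x:[35/2,39/2] y:[15,21] z:[35/2,41/2] -> hit [35/2,39/2] leaf, test {P2@t=35/2}
    N5 x:[22,24] y:[13,16] z:[29/2,15] -> miss, prune
    N11 x:[15,35/2] y:[31,35] z:[31/2,18] -> miss, prune
  N9 x:[14,41/2] y:[20,40] z:[4,10] -> miss, prune
  N10 x:[26,61/2] y:[16,32] z:[19/2,20] -> miss, prune

order=[0, 3, 7, 2, 5, 11, 9, 10]  |boxes|=8  |leaves|=1  hit=P2

== RESULT ==
8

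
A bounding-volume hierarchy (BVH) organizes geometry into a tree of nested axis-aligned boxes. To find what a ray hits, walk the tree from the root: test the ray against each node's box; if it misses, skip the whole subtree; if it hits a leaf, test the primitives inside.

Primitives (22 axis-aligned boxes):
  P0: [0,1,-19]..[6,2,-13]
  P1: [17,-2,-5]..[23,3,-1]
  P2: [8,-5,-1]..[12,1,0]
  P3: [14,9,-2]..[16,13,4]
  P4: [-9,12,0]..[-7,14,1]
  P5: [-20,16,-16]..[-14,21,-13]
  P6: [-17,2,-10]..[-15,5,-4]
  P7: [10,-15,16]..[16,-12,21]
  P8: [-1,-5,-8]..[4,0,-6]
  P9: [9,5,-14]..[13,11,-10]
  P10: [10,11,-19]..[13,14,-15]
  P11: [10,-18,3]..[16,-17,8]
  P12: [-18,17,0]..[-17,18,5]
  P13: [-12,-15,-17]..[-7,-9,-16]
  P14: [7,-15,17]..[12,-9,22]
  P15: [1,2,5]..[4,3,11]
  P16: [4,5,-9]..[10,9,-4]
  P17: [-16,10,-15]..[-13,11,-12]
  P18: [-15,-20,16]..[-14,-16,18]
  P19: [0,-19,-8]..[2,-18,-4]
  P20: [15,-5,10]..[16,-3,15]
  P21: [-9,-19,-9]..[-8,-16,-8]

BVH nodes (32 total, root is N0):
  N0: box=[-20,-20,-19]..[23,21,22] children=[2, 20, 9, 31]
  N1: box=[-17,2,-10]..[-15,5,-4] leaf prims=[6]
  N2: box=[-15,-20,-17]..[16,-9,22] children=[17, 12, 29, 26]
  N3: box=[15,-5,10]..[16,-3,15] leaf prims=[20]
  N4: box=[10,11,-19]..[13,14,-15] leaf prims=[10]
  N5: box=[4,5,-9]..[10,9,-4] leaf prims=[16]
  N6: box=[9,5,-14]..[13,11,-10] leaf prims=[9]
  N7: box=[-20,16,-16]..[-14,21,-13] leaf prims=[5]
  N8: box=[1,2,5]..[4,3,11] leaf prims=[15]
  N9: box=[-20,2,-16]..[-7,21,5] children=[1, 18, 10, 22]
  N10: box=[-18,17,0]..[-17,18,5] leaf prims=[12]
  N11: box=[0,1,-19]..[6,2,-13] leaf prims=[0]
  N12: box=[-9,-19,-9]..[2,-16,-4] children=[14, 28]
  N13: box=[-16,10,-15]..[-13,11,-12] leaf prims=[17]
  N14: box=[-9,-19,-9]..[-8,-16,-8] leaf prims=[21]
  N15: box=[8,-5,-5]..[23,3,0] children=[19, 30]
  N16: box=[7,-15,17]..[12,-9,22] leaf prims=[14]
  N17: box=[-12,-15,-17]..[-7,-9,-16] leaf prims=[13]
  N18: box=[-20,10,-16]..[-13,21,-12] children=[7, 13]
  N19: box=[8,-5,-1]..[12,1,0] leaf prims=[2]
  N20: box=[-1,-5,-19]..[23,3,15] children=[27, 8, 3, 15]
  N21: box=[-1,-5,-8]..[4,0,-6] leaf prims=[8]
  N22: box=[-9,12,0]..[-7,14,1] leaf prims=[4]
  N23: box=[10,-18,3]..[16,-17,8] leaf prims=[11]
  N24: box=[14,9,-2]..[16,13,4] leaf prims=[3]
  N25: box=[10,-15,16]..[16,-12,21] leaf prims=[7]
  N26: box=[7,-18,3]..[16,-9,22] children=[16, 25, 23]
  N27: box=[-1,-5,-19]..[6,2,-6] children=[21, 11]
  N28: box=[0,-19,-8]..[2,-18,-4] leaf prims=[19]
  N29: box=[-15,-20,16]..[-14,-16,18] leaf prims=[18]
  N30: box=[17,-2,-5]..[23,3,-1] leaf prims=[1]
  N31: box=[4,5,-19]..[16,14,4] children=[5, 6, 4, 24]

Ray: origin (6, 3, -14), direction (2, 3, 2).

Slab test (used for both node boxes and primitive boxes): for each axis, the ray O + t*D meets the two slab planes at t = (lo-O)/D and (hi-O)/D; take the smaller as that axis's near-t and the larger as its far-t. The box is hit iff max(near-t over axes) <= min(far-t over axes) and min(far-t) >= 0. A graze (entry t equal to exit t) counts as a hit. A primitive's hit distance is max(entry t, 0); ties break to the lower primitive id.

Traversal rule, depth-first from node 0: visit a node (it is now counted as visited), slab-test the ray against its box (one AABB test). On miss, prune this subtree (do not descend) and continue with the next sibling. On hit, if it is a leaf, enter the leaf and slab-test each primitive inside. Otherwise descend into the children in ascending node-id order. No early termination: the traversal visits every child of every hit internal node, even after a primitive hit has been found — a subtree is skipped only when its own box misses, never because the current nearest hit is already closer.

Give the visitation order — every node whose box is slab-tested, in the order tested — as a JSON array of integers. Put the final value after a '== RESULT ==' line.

Trace the traversal:
N0 x:[-13,17/2] y:[-23/3,6] z:[-5/2,18] -> hit [-5/2,6], descend [2, 9, 20, 31]
  N2 x:[-21/2,5] y:[-23/3,-4] z:[-3/2,18] -> miss, prune
  N9 x:[-13,-13/2] y:[-1/3,6] z:[-1,19/2] -> miss, prune
  N20 x:[-7/2,17/2] y:[-8/3,0] z:[-5/2,29/2] -> hit [-5/2,0], descend [3, 8, 15, 27]
    N3 x:[9/2,5] y:[-8/3,-2] z:[12,29/2] -> miss, prune
    N8 x:[-5/2,-1] y:[-1/3,0] z:[19/2,25/2] -> miss, prune
    N15 x:[1,17/2] y:[-8/3,0] z:[9/2,7] -> miss, prune
    N27 x:[-7/2,0] y:[-8/3,-1/3] z:[-5/2,4] -> miss, prune
  N31 x:[-1,5] y:[2/3,11/3] z:[-5/2,9] -> hit [2/3,11/3], descend [4, 5, 6, 24]
    N4 x:[2,7/2] y:[8/3,11/3] z:[-5/2,-1/2] -> miss, prune
    N5 x:[-1,2] y:[2/3,2] z:[5/2,5] -> miss, prune
    N6 x:[3/2,7/2] y:[2/3,8/3] z:[0,2] -> hit [3/2,2] leaf, test {P9@t=3/2}
    N24 x:[4,5] y:[2,10/3] z:[6,9] -> miss, prune

13 AABB tests over nodes [0, 2, 9, 20, 3, 8, 15, 27, 31, 4, 5, 6, 24]; 1 leaf entered; closest P9.

== RESULT ==
[0, 2, 9, 20, 3, 8, 15, 27, 31, 4, 5, 6, 24]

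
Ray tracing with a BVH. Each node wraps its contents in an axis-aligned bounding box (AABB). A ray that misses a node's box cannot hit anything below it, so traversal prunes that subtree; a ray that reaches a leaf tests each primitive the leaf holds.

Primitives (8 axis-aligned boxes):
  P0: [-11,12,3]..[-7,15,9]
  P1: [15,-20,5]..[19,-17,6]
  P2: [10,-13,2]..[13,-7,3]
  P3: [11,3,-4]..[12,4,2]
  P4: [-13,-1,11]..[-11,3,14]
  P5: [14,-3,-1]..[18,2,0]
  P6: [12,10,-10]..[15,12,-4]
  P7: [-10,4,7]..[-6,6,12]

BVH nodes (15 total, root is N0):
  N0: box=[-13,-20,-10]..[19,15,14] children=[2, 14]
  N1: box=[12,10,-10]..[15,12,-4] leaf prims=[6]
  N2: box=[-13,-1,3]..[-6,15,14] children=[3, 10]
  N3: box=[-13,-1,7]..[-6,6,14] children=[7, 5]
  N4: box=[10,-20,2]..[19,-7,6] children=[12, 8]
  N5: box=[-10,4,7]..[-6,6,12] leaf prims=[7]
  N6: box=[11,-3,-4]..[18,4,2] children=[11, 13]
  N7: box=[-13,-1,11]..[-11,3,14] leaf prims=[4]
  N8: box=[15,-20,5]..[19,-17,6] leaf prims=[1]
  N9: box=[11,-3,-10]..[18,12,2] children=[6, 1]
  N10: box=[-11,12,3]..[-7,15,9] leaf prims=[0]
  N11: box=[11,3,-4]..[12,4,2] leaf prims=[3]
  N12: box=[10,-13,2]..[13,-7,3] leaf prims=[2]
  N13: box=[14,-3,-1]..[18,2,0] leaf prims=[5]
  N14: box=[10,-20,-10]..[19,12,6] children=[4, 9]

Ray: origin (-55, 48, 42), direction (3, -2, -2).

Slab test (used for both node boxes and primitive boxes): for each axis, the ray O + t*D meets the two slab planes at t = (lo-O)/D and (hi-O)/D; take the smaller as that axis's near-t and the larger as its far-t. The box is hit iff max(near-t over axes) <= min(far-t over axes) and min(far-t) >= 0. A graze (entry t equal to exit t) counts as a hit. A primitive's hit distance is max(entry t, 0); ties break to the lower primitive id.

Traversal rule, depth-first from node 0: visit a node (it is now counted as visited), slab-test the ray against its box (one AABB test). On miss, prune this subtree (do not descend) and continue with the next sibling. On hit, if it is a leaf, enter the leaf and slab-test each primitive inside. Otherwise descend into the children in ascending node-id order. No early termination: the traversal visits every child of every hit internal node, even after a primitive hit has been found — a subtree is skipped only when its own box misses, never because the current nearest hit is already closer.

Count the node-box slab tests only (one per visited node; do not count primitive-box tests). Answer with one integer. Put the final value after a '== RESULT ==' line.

Trace the traversal:
N0 x:[14,74/3] y:[33/2,34] z:[14,26] -> hit [33/2,74/3], descend [2, 14]
  N2 x:[14,49/3] y:[33/2,49/2] z:[14,39/2] -> miss, prune
  N14 x:[65/3,74/3] y:[18,34] z:[18,26] -> hit [65/3,74/3], descend [4, 9]
    N4 x:[65/3,74/3] y:[55/2,34] z:[18,20] -> miss, prune
    N9 x:[22,73/3] y:[18,51/2] z:[20,26] -> hit [22,73/3], descend [1, 6]
      N1 x:[67/3,70/3] y:[18,19] z:[23,26] -> miss, prune
      N6 x:[22,73/3] y:[22,51/2] z:[20,23] -> hit [22,23], descend [11, 13]
        N11 x:[22,67/3] y:[22,45/2] z:[20,23] -> hit [22,67/3] leaf, test {P3@t=22}
        N13 x:[23,73/3] y:[23,51/2] z:[21,43/2] -> miss, prune

Visited [0, 2, 14, 4, 9, 1, 6, 11, 13]. Tests: 9 box, 1 leaf. Nearest: P3.

== RESULT ==
9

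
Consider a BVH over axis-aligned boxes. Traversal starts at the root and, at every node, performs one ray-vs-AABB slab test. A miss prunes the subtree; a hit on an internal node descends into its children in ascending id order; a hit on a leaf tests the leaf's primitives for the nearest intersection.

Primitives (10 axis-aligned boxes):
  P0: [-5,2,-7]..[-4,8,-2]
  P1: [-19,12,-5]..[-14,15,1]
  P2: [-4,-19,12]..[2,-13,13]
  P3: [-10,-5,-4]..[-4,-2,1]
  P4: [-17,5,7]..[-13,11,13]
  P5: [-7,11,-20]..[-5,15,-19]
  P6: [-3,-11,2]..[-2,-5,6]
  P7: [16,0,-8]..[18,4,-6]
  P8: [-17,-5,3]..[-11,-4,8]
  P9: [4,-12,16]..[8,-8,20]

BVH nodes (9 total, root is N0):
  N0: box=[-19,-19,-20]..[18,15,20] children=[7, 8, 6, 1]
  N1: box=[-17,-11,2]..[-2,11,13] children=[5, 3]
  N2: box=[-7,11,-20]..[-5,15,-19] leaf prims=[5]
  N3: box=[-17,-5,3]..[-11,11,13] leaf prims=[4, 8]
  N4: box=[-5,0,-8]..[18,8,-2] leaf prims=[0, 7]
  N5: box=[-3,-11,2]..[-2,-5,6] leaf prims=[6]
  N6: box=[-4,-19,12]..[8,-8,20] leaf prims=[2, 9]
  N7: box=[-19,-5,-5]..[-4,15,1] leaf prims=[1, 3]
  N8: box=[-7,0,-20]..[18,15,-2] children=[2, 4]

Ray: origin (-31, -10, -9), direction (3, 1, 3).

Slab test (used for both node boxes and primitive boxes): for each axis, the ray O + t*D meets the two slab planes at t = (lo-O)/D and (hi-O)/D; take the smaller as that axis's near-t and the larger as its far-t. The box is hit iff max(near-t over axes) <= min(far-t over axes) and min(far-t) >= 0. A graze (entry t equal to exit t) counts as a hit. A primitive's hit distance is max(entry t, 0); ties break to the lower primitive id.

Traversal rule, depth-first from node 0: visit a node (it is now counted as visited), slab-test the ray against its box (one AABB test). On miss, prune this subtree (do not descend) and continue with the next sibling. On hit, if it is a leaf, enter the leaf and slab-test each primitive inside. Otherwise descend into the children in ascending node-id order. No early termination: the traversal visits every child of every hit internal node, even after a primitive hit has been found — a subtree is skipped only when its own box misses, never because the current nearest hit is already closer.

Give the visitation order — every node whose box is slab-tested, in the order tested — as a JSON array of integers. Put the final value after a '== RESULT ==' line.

Traverse from the root:
N0 x:[4,49/3] y:[-9,25] z:[-11/3,29/3] -> hit [4,29/3], descend [1, 6, 7, 8]
  N1 x:[14/3,29/3] y:[-1,21] z:[11/3,22/3] -> hit [14/3,22/3], descend [3, 5]
    N3 x:[14/3,20/3] y:[5,21] z:[4,22/3] -> hit [5,20/3] leaf, test {P4(miss), P8@t=5}
    N5 x:[28/3,29/3] y:[-1,5] z:[11/3,5] -> miss, prune
  N6 x:[9,13] y:[-9,2] z:[7,29/3] -> miss, prune
  N7 x:[4,9] y:[5,25] z:[4/3,10/3] -> miss, prune
  N8 x:[8,49/3] y:[10,25] z:[-11/3,7/3] -> miss, prune

Summary -> nodes [0, 1, 3, 5, 6, 7, 8]; box-tests=7; leaf-entries=1; first=P8

== RESULT ==
[0, 1, 3, 5, 6, 7, 8]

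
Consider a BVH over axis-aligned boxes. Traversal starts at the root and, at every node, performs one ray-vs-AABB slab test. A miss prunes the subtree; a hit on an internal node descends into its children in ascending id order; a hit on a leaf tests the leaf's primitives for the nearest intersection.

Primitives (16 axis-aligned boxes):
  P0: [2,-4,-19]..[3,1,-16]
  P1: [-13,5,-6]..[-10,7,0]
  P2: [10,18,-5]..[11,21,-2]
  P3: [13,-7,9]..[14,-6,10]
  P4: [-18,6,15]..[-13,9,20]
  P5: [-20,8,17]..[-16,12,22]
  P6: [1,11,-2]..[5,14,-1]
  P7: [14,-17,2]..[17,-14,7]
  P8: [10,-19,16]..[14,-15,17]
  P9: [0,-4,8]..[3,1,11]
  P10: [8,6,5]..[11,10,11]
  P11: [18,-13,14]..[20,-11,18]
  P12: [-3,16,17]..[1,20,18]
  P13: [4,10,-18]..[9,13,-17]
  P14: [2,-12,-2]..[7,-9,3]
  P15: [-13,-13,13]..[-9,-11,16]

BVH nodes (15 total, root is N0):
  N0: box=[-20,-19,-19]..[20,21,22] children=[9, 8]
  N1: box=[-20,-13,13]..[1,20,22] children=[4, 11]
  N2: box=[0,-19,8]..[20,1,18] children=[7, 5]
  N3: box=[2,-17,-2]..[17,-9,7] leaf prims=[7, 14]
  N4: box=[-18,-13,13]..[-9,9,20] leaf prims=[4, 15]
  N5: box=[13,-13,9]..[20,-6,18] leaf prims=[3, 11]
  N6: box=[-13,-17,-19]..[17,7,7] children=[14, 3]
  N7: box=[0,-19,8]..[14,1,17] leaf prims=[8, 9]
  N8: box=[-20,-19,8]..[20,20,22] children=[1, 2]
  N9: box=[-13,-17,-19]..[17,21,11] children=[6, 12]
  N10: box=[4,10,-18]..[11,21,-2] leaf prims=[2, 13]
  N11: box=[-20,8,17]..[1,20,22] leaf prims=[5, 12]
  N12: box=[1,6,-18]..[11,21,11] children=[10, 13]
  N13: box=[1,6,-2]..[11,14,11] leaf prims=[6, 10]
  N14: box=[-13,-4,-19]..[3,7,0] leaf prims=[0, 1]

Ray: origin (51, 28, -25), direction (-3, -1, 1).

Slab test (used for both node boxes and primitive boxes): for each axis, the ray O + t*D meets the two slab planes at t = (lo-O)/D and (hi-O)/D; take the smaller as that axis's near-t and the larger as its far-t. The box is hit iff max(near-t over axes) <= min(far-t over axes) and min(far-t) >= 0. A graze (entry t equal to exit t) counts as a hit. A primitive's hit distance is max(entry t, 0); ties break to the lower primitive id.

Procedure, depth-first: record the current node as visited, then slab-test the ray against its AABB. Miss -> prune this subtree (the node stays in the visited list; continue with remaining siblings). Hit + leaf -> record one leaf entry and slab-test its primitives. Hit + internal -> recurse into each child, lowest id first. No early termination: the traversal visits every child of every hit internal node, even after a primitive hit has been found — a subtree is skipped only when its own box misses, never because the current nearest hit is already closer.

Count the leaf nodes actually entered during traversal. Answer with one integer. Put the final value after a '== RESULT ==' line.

Walk:
N0 x:[31/3,71/3] y:[7,47] z:[6,47] -> hit [31/3,71/3], descend [8, 9]
  N8 x:[31/3,71/3] y:[8,47] z:[33,47] -> miss, prune
  N9 x:[34/3,64/3] y:[7,45] z:[6,36] -> hit [34/3,64/3], descend [6, 12]
    N6 x:[34/3,64/3] y:[21,45] z:[6,32] -> hit [21,64/3], descend [3, 14]
      N3 x:[34/3,49/3] y:[37,45] z:[23,32] -> miss, prune
      N14 x:[16,64/3] y:[21,32] z:[6,25] -> hit [21,64/3] leaf, test {P0(miss), P1@t=21}
    N12 x:[40/3,50/3] y:[7,22] z:[7,36] -> hit [40/3,50/3], descend [10, 13]
      N10 x:[40/3,47/3] y:[7,18] z:[7,23] -> hit [40/3,47/3] leaf, test {P2(miss), P13(miss)}
      N13 x:[40/3,50/3] y:[14,22] z:[23,36] -> miss, prune

9 AABB tests over nodes [0, 8, 9, 6, 3, 14, 12, 10, 13]; 2 leaves entered; closest P1.

== RESULT ==
2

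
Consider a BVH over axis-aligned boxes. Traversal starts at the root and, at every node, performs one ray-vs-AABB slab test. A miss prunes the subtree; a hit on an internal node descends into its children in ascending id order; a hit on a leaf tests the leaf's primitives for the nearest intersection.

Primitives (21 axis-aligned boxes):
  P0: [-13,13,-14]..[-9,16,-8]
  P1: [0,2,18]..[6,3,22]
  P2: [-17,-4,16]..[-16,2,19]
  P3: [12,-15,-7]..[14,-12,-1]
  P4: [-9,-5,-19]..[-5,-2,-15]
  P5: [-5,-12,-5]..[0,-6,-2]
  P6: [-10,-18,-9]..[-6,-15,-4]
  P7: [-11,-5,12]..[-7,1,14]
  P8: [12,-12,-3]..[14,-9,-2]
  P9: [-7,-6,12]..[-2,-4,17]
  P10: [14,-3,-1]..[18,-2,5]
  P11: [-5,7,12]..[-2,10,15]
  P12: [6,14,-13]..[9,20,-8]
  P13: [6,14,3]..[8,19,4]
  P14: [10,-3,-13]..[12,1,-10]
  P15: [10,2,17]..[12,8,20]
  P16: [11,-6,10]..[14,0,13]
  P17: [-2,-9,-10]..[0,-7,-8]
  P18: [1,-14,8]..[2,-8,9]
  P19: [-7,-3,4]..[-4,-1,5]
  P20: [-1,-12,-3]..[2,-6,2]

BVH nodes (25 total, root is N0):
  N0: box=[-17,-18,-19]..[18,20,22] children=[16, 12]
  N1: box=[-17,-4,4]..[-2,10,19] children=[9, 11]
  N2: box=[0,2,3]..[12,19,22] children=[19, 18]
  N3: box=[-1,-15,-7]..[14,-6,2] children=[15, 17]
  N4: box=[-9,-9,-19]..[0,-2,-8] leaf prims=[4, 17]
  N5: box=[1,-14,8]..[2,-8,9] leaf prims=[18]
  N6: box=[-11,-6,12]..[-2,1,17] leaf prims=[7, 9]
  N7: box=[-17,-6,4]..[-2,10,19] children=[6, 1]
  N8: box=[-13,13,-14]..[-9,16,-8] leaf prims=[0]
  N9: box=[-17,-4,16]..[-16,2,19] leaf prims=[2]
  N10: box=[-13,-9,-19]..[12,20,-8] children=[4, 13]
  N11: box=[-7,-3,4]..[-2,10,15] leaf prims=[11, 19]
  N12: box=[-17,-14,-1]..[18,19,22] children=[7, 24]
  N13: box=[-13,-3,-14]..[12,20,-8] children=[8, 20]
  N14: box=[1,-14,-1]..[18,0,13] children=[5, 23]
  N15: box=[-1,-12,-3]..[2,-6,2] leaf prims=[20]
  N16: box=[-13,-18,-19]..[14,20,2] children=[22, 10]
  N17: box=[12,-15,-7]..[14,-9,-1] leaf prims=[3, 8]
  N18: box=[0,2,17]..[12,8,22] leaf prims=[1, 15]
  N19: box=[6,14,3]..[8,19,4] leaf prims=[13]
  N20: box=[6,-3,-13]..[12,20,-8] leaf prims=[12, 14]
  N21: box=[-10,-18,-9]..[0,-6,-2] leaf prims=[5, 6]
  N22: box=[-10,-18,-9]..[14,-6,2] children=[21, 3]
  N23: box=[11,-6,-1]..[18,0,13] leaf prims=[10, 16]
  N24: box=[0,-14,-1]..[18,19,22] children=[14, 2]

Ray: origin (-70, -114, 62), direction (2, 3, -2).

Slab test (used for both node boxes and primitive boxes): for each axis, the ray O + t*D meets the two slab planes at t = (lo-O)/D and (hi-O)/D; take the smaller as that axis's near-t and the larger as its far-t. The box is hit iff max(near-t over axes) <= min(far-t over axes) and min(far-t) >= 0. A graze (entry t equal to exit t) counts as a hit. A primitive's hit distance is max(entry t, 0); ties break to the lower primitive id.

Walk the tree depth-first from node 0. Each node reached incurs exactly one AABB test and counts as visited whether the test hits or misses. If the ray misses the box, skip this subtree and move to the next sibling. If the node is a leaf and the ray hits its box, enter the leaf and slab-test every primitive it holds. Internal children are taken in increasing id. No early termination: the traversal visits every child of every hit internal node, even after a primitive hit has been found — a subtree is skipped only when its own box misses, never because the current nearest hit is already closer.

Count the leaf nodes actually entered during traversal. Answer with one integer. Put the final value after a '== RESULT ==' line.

Walk:
N0 x:[53/2,44] y:[32,134/3] z:[20,81/2] -> hit [32,81/2], descend [12, 16]
  N12 x:[53/2,44] y:[100/3,133/3] z:[20,63/2] -> miss, prune
  N16 x:[57/2,42] y:[32,134/3] z:[30,81/2] -> hit [32,81/2], descend [10, 22]
    N10 x:[57/2,41] y:[35,134/3] z:[35,81/2] -> hit [35,81/2], descend [4, 13]
      N4 x:[61/2,35] y:[35,112/3] z:[35,81/2] -> hit [35,35] leaf, test {P4(miss), P17@t=35}
      N13 x:[57/2,41] y:[37,134/3] z:[35,38] -> hit [37,38], descend [8, 20]
        N8 x:[57/2,61/2] y:[127/3,130/3] z:[35,38] -> miss, prune
        N20 x:[38,41] y:[37,134/3] z:[35,75/2] -> miss, prune
    N22 x:[30,42] y:[32,36] z:[30,71/2] -> hit [32,71/2], descend [3, 21]
      N3 x:[69/2,42] y:[33,36] z:[30,69/2] -> hit [69/2,69/2], descend [15, 17]
        N15 x:[69/2,36] y:[34,36] z:[30,65/2] -> miss, prune
        N17 x:[41,42] y:[33,35] z:[63/2,69/2] -> miss, prune
      N21 x:[30,35] y:[32,36] z:[32,71/2] -> hit [32,35] leaf, test {P5(miss), P6(miss)}

Visited [0, 12, 16, 10, 4, 13, 8, 20, 22, 3, 15, 17, 21]. Tests: 13 box, 2 leaf. Nearest: P17.

== RESULT ==
2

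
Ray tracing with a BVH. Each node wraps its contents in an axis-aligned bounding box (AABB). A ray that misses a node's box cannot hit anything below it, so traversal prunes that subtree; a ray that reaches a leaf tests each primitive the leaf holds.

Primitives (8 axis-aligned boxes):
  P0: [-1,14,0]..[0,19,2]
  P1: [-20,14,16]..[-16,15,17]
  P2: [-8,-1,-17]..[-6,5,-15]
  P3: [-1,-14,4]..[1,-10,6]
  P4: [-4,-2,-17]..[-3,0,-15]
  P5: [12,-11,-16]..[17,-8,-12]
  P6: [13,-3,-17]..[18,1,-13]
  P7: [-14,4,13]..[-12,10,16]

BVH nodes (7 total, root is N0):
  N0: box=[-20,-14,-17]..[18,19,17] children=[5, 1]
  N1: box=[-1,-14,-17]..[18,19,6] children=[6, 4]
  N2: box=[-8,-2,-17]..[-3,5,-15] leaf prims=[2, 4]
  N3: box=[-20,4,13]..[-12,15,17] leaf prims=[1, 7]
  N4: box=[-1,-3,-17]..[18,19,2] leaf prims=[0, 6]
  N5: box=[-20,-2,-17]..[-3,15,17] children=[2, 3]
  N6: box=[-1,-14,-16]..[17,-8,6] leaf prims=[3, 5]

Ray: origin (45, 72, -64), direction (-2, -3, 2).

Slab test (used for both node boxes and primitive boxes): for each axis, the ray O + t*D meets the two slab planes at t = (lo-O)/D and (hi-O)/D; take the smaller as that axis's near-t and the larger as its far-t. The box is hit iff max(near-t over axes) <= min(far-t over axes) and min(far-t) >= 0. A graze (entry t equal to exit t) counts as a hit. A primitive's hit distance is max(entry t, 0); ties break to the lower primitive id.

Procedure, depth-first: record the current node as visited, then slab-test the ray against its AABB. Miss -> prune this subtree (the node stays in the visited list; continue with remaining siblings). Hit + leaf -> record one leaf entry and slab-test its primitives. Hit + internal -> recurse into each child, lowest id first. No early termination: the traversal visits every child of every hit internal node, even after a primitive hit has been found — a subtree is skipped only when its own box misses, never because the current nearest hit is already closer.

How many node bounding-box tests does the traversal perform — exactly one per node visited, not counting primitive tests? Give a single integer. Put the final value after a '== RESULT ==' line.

Walk:
N0 x:[27/2,65/2] y:[53/3,86/3] z:[47/2,81/2] -> hit [47/2,86/3], descend [1, 5]
  N1 x:[27/2,23] y:[53/3,86/3] z:[47/2,35] -> miss, prune
  N5 x:[24,65/2] y:[19,74/3] z:[47/2,81/2] -> hit [24,74/3], descend [2, 3]
    N2 x:[24,53/2] y:[67/3,74/3] z:[47/2,49/2] -> hit [24,49/2] leaf, test {P2(miss), P4@t=24}
    N3 x:[57/2,65/2] y:[19,68/3] z:[77/2,81/2] -> miss, prune

Summary -> nodes [0, 1, 5, 2, 3]; box-tests=5; leaf-entries=1; first=P4

== RESULT ==
5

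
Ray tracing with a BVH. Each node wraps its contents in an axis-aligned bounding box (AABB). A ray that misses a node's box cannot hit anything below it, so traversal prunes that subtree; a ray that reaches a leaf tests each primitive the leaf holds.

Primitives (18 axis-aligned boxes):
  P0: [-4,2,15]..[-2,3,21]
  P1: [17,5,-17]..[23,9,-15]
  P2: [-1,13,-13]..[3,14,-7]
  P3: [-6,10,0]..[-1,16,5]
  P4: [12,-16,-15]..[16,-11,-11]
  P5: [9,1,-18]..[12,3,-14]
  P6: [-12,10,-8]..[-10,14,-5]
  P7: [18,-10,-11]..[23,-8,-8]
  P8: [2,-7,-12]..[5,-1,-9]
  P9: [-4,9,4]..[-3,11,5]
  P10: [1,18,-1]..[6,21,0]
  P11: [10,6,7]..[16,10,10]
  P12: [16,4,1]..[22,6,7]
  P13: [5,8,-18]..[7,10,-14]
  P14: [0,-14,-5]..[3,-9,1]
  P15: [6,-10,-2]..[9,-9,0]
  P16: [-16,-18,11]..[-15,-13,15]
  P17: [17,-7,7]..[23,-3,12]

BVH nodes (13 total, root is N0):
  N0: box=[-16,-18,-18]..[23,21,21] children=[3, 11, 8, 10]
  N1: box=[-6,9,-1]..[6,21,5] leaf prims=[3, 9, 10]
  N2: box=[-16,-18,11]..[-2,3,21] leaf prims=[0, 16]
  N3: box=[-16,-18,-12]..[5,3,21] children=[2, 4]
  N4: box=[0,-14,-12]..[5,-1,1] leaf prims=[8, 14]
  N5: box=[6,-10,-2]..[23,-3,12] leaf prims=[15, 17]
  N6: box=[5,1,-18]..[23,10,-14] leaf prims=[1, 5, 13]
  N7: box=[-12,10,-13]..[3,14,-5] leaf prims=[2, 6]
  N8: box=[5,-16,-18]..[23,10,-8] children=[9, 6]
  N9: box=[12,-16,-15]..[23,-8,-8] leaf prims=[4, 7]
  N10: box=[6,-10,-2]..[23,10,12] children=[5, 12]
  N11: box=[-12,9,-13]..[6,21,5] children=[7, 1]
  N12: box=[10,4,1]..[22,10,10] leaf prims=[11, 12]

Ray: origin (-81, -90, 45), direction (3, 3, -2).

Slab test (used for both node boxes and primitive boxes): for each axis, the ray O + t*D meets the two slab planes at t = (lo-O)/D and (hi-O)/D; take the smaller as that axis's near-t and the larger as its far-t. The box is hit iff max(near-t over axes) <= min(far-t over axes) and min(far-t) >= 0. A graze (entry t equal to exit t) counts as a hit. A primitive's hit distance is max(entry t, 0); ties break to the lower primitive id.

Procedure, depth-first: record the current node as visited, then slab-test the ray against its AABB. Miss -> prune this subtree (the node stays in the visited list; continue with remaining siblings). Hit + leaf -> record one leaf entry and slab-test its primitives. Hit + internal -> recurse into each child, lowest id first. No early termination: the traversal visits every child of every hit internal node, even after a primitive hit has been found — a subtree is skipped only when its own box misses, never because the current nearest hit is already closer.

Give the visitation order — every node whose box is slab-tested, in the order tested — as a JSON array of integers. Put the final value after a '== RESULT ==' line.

Trace the traversal:
N0 x:[65/3,104/3] y:[24,37] z:[12,63/2] -> hit [24,63/2], descend [3, 8, 10, 11]
  N3 x:[65/3,86/3] y:[24,31] z:[12,57/2] -> hit [24,57/2], descend [2, 4]
    N2 x:[65/3,79/3] y:[24,31] z:[12,17] -> miss, prune
    N4 x:[27,86/3] y:[76/3,89/3] z:[22,57/2] -> hit [27,57/2] leaf, test {P8@t=83/3, P14(miss)}
  N8 x:[86/3,104/3] y:[74/3,100/3] z:[53/2,63/2] -> hit [86/3,63/2], descend [6, 9]
    N6 x:[86/3,104/3] y:[91/3,100/3] z:[59/2,63/2] -> hit [91/3,63/2] leaf, test {P1(miss), P5@t=91/3, P13(miss)}
    N9 x:[31,104/3] y:[74/3,82/3] z:[53/2,30] -> miss, prune
  N10 x:[29,104/3] y:[80/3,100/3] z:[33/2,47/2] -> miss, prune
  N11 x:[23,29] y:[33,37] z:[20,29] -> miss, prune

9 AABB tests over nodes [0, 3, 2, 4, 8, 6, 9, 10, 11]; 2 leaves entered; closest P8.

== RESULT ==
[0, 3, 2, 4, 8, 6, 9, 10, 11]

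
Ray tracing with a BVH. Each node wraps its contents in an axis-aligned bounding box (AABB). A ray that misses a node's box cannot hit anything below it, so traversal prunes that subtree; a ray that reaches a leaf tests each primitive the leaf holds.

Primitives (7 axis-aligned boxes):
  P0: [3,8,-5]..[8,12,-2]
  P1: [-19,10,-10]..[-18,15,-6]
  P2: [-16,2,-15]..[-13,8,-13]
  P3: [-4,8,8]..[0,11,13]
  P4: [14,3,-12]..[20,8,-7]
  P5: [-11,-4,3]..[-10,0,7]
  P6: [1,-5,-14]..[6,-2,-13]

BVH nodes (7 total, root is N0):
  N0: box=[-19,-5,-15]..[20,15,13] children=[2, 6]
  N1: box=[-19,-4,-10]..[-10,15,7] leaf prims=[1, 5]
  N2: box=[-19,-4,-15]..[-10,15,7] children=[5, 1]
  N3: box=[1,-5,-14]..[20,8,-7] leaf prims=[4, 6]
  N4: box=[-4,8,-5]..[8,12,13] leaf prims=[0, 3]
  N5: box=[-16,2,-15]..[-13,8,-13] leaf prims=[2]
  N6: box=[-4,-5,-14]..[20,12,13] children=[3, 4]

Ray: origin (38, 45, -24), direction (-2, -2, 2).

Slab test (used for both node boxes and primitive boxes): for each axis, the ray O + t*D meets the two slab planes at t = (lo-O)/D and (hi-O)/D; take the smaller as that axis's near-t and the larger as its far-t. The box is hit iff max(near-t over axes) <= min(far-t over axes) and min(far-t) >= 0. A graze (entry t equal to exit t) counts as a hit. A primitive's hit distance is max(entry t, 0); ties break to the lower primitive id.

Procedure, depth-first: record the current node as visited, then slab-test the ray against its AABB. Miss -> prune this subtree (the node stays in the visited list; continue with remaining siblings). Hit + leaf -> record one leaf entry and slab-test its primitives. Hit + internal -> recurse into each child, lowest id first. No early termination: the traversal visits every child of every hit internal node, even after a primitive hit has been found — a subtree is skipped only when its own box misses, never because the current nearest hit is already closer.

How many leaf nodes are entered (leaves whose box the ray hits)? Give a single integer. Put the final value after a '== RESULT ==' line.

Traverse from the root:
N0 x:[9,57/2] y:[15,25] z:[9/2,37/2] -> hit [15,37/2], descend [2, 6]
  N2 x:[24,57/2] y:[15,49/2] z:[9/2,31/2] -> miss, prune
  N6 x:[9,21] y:[33/2,25] z:[5,37/2] -> hit [33/2,37/2], descend [3, 4]
    N3 x:[9,37/2] y:[37/2,25] z:[5,17/2] -> miss, prune
    N4 x:[15,21] y:[33/2,37/2] z:[19/2,37/2] -> hit [33/2,37/2] leaf, test {P0(miss), P3(miss)}

Summary -> nodes [0, 2, 6, 3, 4]; box-tests=5; leaf-entries=1; first=miss

== RESULT ==
1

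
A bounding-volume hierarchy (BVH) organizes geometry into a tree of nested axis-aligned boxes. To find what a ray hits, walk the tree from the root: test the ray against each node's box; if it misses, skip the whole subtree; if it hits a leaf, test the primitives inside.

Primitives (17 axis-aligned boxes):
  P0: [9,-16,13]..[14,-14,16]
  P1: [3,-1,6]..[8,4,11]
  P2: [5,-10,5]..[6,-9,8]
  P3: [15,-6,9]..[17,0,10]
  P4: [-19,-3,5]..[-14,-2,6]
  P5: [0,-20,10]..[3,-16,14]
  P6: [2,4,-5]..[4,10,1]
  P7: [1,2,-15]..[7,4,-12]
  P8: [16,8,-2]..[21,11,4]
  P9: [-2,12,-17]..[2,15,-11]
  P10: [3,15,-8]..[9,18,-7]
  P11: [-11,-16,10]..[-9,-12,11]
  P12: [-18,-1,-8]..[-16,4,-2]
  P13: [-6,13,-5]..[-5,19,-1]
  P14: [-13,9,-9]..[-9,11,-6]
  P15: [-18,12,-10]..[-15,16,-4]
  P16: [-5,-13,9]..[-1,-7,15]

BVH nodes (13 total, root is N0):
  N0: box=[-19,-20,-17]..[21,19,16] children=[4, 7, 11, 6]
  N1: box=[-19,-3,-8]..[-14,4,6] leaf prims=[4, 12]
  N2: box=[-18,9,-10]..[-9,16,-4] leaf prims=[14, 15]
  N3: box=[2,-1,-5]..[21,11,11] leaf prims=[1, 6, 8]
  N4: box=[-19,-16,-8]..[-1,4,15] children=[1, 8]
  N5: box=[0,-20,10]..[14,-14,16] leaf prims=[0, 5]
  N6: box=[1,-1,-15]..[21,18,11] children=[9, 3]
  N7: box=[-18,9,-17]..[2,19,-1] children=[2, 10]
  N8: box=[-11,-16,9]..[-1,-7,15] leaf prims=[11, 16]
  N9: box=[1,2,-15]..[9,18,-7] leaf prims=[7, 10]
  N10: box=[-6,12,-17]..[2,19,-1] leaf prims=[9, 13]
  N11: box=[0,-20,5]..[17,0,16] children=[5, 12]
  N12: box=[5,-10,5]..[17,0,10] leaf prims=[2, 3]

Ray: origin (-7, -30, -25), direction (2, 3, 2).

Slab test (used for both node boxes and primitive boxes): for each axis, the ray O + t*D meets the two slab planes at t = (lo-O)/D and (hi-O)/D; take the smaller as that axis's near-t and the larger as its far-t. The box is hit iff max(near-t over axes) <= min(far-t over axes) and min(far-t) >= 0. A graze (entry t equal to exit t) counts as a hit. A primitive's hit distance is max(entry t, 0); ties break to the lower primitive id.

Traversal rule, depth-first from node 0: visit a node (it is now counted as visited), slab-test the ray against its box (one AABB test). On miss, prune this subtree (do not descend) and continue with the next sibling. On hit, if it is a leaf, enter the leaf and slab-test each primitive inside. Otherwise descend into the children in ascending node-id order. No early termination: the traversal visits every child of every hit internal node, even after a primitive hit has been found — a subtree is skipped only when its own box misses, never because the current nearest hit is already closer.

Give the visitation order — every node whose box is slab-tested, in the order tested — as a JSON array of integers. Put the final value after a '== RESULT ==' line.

Walk:
N0 x:[-6,14] y:[10/3,49/3] z:[4,41/2] -> hit [4,14], descend [4, 6, 7, 11]
  N4 x:[-6,3] y:[14/3,34/3] z:[17/2,20] -> miss, prune
  N6 x:[4,14] y:[29/3,16] z:[5,18] -> hit [29/3,14], descend [3, 9]
    N3 x:[9/2,14] y:[29/3,41/3] z:[10,18] -> hit [10,41/3] leaf, test {P1(miss), P6(miss), P8@t=38/3}
    N9 x:[4,8] y:[32/3,16] z:[5,9] -> miss, prune
  N7 x:[-11/2,9/2] y:[13,49/3] z:[4,12] -> miss, prune
  N11 x:[7/2,12] y:[10/3,10] z:[15,41/2] -> miss, prune

Visited [0, 4, 6, 3, 9, 7, 11]. Tests: 7 box, 1 leaf. Nearest: P8.

== RESULT ==
[0, 4, 6, 3, 9, 7, 11]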